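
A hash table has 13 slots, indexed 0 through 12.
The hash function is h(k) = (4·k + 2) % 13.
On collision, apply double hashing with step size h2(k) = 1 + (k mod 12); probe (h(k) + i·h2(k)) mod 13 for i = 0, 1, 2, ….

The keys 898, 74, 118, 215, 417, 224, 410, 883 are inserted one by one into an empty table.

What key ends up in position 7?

410

Insert 898: h=6, slot 6 empty => index 6.
Insert 74: h=12, slot 12 empty => index 12.
Insert 118: h=6, h2=11, slot 6 occupied => index 4.
Insert 215: h=4, h2=12, slot 4 occupied => index 3.
Insert 417: h=6, h2=10, slots 6,3 occupied => index 0.
Insert 224: h=1, slot 1 empty => index 1.
Insert 410: h=4, h2=3, slot 4 occupied => index 7.
Insert 883: h=11, slot 11 empty => index 11.
Table: [417, 224, -, 215, 118, -, 898, 410, -, -, -, 883, 74]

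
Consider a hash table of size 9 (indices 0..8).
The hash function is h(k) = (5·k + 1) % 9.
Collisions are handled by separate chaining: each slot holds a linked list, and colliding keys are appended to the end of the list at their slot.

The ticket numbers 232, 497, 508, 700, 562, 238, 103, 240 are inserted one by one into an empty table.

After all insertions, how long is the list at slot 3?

4

232 -> bucket 0
497 -> bucket 2
508 -> bucket 3
700 -> bucket 0 (collision)
562 -> bucket 3 (collision)
238 -> bucket 3 (collision)
103 -> bucket 3 (collision)
240 -> bucket 4
Final buckets:
0: 232 -> 700
1: —
2: 497
3: 508 -> 562 -> 238 -> 103
4: 240
5: —
6: —
7: —
8: —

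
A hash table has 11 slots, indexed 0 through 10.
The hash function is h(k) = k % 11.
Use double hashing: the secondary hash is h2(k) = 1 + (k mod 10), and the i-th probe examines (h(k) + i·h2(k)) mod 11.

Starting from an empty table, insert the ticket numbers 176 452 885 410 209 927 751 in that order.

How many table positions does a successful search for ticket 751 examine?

3

Insert 176: h=0, slot 0 empty → index 0.
Insert 452: h=1, slot 1 empty → index 1.
Insert 885: h=5, slot 5 empty → index 5.
Insert 410: h=3, slot 3 empty → index 3.
Insert 209: h=0, h2=10, slot 0 occupied → index 10.
Insert 927: h=3, h2=8, slots 3,0 occupied → index 8.
Insert 751: h=3, h2=2, slots 3,5 occupied → index 7.
Table: [176, 452, ∅, 410, ∅, 885, ∅, 751, 927, ∅, 209]
Lookup 751: h=3, h2=2, probe 3,5,7 → found at 7.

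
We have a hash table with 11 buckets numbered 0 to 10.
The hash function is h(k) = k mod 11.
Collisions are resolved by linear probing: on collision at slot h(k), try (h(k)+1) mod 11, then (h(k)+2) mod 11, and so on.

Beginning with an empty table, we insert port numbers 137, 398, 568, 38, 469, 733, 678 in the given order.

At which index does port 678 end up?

Insert 137: h=5, slot 5 empty → index 5.
Insert 398: h=2, slot 2 empty → index 2.
Insert 568: h=7, slot 7 empty → index 7.
Insert 38: h=5, slot 5 occupied → index 6.
Insert 469: h=7, slot 7 occupied → index 8.
Insert 733: h=7, slots 7,8 occupied → index 9.
Insert 678: h=7, slots 7,8,9 occupied → index 10.
Table: [∅, ∅, 398, ∅, ∅, 137, 38, 568, 469, 733, 678]

10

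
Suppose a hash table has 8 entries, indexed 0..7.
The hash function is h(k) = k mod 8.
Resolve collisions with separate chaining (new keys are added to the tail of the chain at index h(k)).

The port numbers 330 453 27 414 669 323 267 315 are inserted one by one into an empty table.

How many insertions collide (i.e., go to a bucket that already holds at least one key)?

4

Insert 330: h=2, bucket 2 empty -> new chain.
Insert 453: h=5, bucket 5 empty -> new chain.
Insert 27: h=3, bucket 3 empty -> new chain.
Insert 414: h=6, bucket 6 empty -> new chain.
Insert 669: h=5, bucket 5 nonempty -> append to chain.
Insert 323: h=3, bucket 3 nonempty -> append to chain.
Insert 267: h=3, bucket 3 nonempty -> append to chain.
Insert 315: h=3, bucket 3 nonempty -> append to chain.
Final buckets:
0: .
1: .
2: 330
3: 27 -> 323 -> 267 -> 315
4: .
5: 453 -> 669
6: 414
7: .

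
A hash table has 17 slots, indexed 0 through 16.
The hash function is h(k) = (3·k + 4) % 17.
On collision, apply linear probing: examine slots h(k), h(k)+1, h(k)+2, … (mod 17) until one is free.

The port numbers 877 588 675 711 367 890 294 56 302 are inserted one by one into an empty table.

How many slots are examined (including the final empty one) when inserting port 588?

877: h=0 -> slot 0
588: h=0, probe 0,1 -> slot 1
675: h=6 -> slot 6
711: h=12 -> slot 12
367: h=0, probe 0,1,2 -> slot 2
890: h=5 -> slot 5
294: h=2, probe 2,3 -> slot 3
56: h=2, probe 2,3,4 -> slot 4
302: h=9 -> slot 9
Table: [877, 588, 367, 294, 56, 890, 675, —, —, 302, —, —, 711, —, —, —, —]

2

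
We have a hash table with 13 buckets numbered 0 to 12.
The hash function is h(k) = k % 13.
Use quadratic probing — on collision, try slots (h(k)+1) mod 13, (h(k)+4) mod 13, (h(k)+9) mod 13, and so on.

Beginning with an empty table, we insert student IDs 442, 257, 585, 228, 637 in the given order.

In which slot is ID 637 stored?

4

442: h=0 -> slot 0
257: h=10 -> slot 10
585: h=0, probe 0,1 -> slot 1
228: h=7 -> slot 7
637: h=0, probe 0,1,4 -> slot 4
Table: [442, 585, -, -, 637, -, -, 228, -, -, 257, -, -]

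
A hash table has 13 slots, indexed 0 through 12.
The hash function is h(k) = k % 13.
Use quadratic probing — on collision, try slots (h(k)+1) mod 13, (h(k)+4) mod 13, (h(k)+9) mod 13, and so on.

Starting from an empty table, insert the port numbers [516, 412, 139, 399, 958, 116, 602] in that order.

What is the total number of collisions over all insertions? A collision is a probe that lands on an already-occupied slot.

12

516: h=9 → slot 9
412: h=9, probe 9,10 → slot 10
139: h=9, probe 9,10,0 → slot 0
399: h=9, probe 9,10,0,5 → slot 5
958: h=9, probe 9,10,0,5,12 → slot 12
116: h=12, probe 12,0,3 → slot 3
602: h=4 → slot 4
Table: [139, _, _, 116, 602, 399, _, _, _, 516, 412, _, 958]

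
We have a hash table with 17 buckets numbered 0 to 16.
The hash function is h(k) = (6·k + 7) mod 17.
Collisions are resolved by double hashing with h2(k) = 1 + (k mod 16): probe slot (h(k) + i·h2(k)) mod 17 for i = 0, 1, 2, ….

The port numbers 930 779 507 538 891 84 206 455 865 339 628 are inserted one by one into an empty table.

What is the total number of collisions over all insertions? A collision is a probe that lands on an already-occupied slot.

10

930 hashes to 11; slot 11 is free -> place at 11.
779 hashes to 6; slot 6 is free -> place at 6.
507 hashes to 6, h2=12; 6 taken -> place at 1.
538 hashes to 5; slot 5 is free -> place at 5.
891 hashes to 15; slot 15 is free -> place at 15.
84 hashes to 1, h2=5; 1,6,11 taken -> place at 16.
206 hashes to 2; slot 2 is free -> place at 2.
455 hashes to 0; slot 0 is free -> place at 0.
865 hashes to 12; slot 12 is free -> place at 12.
339 hashes to 1, h2=4; 1,5 taken -> place at 9.
628 hashes to 1, h2=5; 1,6,11,16 taken -> place at 4.
Table: [455, 507, 206, -, 628, 538, 779, -, -, 339, -, 930, 865, -, -, 891, 84]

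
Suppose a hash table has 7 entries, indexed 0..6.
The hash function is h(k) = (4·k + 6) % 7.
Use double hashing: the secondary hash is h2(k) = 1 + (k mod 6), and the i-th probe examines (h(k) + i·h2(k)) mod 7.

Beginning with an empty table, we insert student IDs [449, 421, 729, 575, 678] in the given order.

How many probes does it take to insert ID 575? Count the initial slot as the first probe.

2

449: h=3 → slot 3
421: h=3, h2=2, probe 3,5 → slot 5
729: h=3, h2=4, probe 3,0 → slot 0
575: h=3, h2=6, probe 3,2 → slot 2
678: h=2, h2=1, probe 2,3,4 → slot 4
Table: [729, —, 575, 449, 678, 421, —]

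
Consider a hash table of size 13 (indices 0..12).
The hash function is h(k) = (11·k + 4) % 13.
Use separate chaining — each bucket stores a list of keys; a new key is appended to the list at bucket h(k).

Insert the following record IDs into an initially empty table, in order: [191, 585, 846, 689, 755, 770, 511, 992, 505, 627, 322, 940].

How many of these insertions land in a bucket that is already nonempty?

5

191 → bucket 12
585 → bucket 4
846 → bucket 2
689 → bucket 4 (collision)
755 → bucket 2 (collision)
770 → bucket 11
511 → bucket 9
992 → bucket 9 (collision)
505 → bucket 8
627 → bucket 11 (collision)
322 → bucket 10
940 → bucket 9 (collision)
Final buckets:
0: —
1: —
2: 846 -> 755
3: —
4: 585 -> 689
5: —
6: —
7: —
8: 505
9: 511 -> 992 -> 940
10: 322
11: 770 -> 627
12: 191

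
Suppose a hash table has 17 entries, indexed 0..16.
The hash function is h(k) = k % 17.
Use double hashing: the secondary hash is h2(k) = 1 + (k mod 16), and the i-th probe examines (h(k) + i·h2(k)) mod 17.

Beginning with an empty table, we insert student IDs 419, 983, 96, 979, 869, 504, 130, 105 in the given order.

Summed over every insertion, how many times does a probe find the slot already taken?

5

419 hashes to 11; slot 11 is free -> place at 11.
983 hashes to 14; slot 14 is free -> place at 14.
96 hashes to 11, h2=1; 11 taken -> place at 12.
979 hashes to 10; slot 10 is free -> place at 10.
869 hashes to 2; slot 2 is free -> place at 2.
504 hashes to 11, h2=9; 11 taken -> place at 3.
130 hashes to 11, h2=3; 11,14 taken -> place at 0.
105 hashes to 3, h2=10; 3 taken -> place at 13.
Table: [130, —, 869, 504, —, —, —, —, —, —, 979, 419, 96, 105, 983, —, —]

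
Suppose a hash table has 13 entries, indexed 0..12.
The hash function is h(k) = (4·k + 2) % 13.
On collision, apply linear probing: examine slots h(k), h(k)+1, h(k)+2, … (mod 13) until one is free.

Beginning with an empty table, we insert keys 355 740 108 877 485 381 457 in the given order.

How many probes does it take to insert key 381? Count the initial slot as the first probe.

Insert 355: h=5, slot 5 empty -> index 5.
Insert 740: h=11, slot 11 empty -> index 11.
Insert 108: h=5, slot 5 occupied -> index 6.
Insert 877: h=0, slot 0 empty -> index 0.
Insert 485: h=5, slots 5,6 occupied -> index 7.
Insert 381: h=5, slots 5,6,7 occupied -> index 8.
Insert 457: h=10, slot 10 empty -> index 10.
Table: [877, ., ., ., ., 355, 108, 485, 381, ., 457, 740, .]

4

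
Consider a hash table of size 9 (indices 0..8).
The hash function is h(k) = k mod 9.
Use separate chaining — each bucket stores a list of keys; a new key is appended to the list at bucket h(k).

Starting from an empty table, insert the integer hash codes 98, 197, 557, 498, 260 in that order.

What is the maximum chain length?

98 → bucket 8
197 → bucket 8 (collision)
557 → bucket 8 (collision)
498 → bucket 3
260 → bucket 8 (collision)
Final buckets:
0: —
1: —
2: —
3: 498
4: —
5: —
6: —
7: —
8: 98 -> 197 -> 557 -> 260

4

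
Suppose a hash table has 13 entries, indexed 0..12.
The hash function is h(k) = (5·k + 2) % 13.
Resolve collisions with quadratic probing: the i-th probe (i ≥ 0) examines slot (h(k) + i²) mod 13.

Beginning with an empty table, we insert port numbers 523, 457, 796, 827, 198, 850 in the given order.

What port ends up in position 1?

Insert 523: h=4, slot 4 empty -> index 4.
Insert 457: h=12, slot 12 empty -> index 12.
Insert 796: h=4, slot 4 occupied -> index 5.
Insert 827: h=3, slot 3 empty -> index 3.
Insert 198: h=4, slots 4,5 occupied -> index 8.
Insert 850: h=1, slot 1 empty -> index 1.
Table: [., 850, ., 827, 523, 796, ., ., 198, ., ., ., 457]

850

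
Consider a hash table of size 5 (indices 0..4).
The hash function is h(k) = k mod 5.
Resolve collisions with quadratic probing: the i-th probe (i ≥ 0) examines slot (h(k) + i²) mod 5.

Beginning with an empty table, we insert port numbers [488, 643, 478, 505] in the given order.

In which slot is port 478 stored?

488: h=3 → slot 3
643: h=3, probe 3,4 → slot 4
478: h=3, probe 3,4,2 → slot 2
505: h=0 → slot 0
Table: [505, ., 478, 488, 643]

2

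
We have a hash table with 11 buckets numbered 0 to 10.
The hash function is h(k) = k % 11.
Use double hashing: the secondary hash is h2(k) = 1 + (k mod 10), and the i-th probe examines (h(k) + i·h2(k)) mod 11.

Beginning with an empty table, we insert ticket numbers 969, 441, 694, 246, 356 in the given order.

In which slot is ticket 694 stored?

6

969: h=1 → slot 1
441: h=1, h2=2, probe 1,3 → slot 3
694: h=1, h2=5, probe 1,6 → slot 6
246: h=4 → slot 4
356: h=4, h2=7, probe 4,0 → slot 0
Table: [356, 969, —, 441, 246, —, 694, —, —, —, —]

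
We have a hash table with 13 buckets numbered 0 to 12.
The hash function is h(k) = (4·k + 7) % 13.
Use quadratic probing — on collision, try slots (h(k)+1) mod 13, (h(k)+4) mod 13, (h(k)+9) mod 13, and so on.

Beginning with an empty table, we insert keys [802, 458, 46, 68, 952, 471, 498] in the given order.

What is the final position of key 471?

Insert 802: h=4, slot 4 empty => index 4.
Insert 458: h=6, slot 6 empty => index 6.
Insert 46: h=9, slot 9 empty => index 9.
Insert 68: h=6, slot 6 occupied => index 7.
Insert 952: h=6, slots 6,7 occupied => index 10.
Insert 471: h=6, slots 6,7,10 occupied => index 2.
Insert 498: h=10, slot 10 occupied => index 11.
Table: [-, -, 471, -, 802, -, 458, 68, -, 46, 952, 498, -]

2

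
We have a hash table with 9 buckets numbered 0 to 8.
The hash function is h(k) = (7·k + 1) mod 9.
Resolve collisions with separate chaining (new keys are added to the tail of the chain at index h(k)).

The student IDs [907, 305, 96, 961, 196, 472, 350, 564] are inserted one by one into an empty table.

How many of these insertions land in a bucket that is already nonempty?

4

Insert 907: h=5, bucket 5 empty -> new chain.
Insert 305: h=3, bucket 3 empty -> new chain.
Insert 96: h=7, bucket 7 empty -> new chain.
Insert 961: h=5, bucket 5 nonempty -> append to chain.
Insert 196: h=5, bucket 5 nonempty -> append to chain.
Insert 472: h=2, bucket 2 empty -> new chain.
Insert 350: h=3, bucket 3 nonempty -> append to chain.
Insert 564: h=7, bucket 7 nonempty -> append to chain.
Final buckets:
0: —
1: —
2: 472
3: 305 -> 350
4: —
5: 907 -> 961 -> 196
6: —
7: 96 -> 564
8: —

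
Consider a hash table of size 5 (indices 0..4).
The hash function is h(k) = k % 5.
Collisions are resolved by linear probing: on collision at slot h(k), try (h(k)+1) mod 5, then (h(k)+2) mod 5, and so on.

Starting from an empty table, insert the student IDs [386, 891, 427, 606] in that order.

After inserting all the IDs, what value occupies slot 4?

606

Insert 386: h=1, slot 1 empty => index 1.
Insert 891: h=1, slot 1 occupied => index 2.
Insert 427: h=2, slot 2 occupied => index 3.
Insert 606: h=1, slots 1,2,3 occupied => index 4.
Table: [., 386, 891, 427, 606]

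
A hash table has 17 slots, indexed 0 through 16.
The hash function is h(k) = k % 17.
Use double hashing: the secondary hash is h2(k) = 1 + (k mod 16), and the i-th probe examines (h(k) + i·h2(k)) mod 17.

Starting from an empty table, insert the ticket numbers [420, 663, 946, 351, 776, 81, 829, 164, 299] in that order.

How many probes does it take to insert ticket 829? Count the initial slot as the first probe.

Insert 420: h=12, slot 12 empty -> index 12.
Insert 663: h=0, slot 0 empty -> index 0.
Insert 946: h=11, slot 11 empty -> index 11.
Insert 351: h=11, h2=16, slot 11 occupied -> index 10.
Insert 776: h=11, h2=9, slot 11 occupied -> index 3.
Insert 81: h=13, slot 13 empty -> index 13.
Insert 829: h=13, h2=14, slots 13,10 occupied -> index 7.
Insert 164: h=11, h2=5, slot 11 occupied -> index 16.
Insert 299: h=10, h2=12, slot 10 occupied -> index 5.
Table: [663, ., ., 776, ., 299, ., 829, ., ., 351, 946, 420, 81, ., ., 164]

3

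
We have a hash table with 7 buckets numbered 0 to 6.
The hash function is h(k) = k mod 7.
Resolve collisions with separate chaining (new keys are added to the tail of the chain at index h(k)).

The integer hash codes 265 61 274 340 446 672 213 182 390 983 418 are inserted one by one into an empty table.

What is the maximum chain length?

4

265 -> bucket 6
61 -> bucket 5
274 -> bucket 1
340 -> bucket 4
446 -> bucket 5 (collision)
672 -> bucket 0
213 -> bucket 3
182 -> bucket 0 (collision)
390 -> bucket 5 (collision)
983 -> bucket 3 (collision)
418 -> bucket 5 (collision)
Final buckets:
0: 672 -> 182
1: 274
2: —
3: 213 -> 983
4: 340
5: 61 -> 446 -> 390 -> 418
6: 265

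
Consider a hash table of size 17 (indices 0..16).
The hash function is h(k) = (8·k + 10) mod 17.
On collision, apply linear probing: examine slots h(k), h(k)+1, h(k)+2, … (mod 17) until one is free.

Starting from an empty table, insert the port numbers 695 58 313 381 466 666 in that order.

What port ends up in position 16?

695: h=11 => slot 11
58: h=15 => slot 15
313: h=15, probe 15,16 => slot 16
381: h=15, probe 15,16,0 => slot 0
466: h=15, probe 15,16,0,1 => slot 1
666: h=0, probe 0,1,2 => slot 2
Table: [381, 466, 666, -, -, -, -, -, -, -, -, 695, -, -, -, 58, 313]

313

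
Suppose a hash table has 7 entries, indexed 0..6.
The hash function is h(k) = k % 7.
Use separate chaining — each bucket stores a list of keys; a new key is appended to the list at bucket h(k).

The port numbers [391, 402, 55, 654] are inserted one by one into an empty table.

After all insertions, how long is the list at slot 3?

2

391 → bucket 6
402 → bucket 3
55 → bucket 6 (collision)
654 → bucket 3 (collision)
Final buckets:
0: -
1: -
2: -
3: 402 -> 654
4: -
5: -
6: 391 -> 55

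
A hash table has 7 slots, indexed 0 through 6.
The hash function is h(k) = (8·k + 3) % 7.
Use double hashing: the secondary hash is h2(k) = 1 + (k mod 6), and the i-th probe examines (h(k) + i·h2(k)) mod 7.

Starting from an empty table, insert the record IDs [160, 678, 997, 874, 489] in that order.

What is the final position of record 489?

160 hashes to 2; slot 2 is free => place at 2.
678 hashes to 2, h2=1; 2 taken => place at 3.
997 hashes to 6; slot 6 is free => place at 6.
874 hashes to 2, h2=5; 2 taken => place at 0.
489 hashes to 2, h2=4; 2,6,3,0 taken => place at 4.
Table: [874, ., 160, 678, 489, ., 997]

4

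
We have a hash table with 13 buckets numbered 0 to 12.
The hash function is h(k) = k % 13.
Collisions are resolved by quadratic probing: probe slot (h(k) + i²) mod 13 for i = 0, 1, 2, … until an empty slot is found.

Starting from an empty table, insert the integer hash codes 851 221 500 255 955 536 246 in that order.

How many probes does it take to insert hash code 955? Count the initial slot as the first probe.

3

851 hashes to 6; slot 6 is free → place at 6.
221 hashes to 0; slot 0 is free → place at 0.
500 hashes to 6; 6 taken → place at 7.
255 hashes to 8; slot 8 is free → place at 8.
955 hashes to 6; 6,7 taken → place at 10.
536 hashes to 3; slot 3 is free → place at 3.
246 hashes to 12; slot 12 is free → place at 12.
Table: [221, —, —, 536, —, —, 851, 500, 255, —, 955, —, 246]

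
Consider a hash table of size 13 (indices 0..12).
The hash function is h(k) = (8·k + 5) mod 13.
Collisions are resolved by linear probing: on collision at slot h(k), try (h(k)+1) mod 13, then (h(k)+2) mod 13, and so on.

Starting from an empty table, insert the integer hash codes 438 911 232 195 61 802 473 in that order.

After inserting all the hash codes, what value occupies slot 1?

438: h=12 → slot 12
911: h=0 → slot 0
232: h=2 → slot 2
195: h=5 → slot 5
61: h=12, probe 12,0,1 → slot 1
802: h=12, probe 12,0,1,2,3 → slot 3
473: h=6 → slot 6
Table: [911, 61, 232, 802, ∅, 195, 473, ∅, ∅, ∅, ∅, ∅, 438]

61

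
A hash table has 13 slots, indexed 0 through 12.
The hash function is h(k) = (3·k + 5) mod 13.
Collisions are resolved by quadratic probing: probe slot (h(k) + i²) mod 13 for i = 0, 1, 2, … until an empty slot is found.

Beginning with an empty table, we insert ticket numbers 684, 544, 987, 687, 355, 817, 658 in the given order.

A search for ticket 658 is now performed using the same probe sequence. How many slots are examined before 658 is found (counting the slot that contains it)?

3

Insert 684: h=3, slot 3 empty -> index 3.
Insert 544: h=12, slot 12 empty -> index 12.
Insert 987: h=2, slot 2 empty -> index 2.
Insert 687: h=12, slot 12 occupied -> index 0.
Insert 355: h=4, slot 4 empty -> index 4.
Insert 817: h=12, slots 12,0,3 occupied -> index 8.
Insert 658: h=3, slots 3,4 occupied -> index 7.
Table: [687, ∅, 987, 684, 355, ∅, ∅, 658, 817, ∅, ∅, ∅, 544]
Lookup 658: h=3, probe 3,4,7 → found at 7.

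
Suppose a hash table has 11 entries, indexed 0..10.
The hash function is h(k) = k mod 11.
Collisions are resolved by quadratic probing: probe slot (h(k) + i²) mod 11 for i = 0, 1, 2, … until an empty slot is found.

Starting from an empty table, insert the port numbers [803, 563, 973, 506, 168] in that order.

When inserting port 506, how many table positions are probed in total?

2

Insert 803: h=0, slot 0 empty -> index 0.
Insert 563: h=2, slot 2 empty -> index 2.
Insert 973: h=5, slot 5 empty -> index 5.
Insert 506: h=0, slot 0 occupied -> index 1.
Insert 168: h=3, slot 3 empty -> index 3.
Table: [803, 506, 563, 168, —, 973, —, —, —, —, —]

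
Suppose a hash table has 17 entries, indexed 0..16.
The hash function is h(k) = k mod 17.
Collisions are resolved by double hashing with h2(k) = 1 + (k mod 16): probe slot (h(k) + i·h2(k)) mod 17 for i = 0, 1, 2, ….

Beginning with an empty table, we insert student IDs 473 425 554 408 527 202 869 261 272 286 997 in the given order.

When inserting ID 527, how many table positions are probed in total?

2

Insert 473: h=14, slot 14 empty -> index 14.
Insert 425: h=0, slot 0 empty -> index 0.
Insert 554: h=10, slot 10 empty -> index 10.
Insert 408: h=0, h2=9, slot 0 occupied -> index 9.
Insert 527: h=0, h2=16, slot 0 occupied -> index 16.
Insert 202: h=15, slot 15 empty -> index 15.
Insert 869: h=2, slot 2 empty -> index 2.
Insert 261: h=6, slot 6 empty -> index 6.
Insert 272: h=0, h2=1, slot 0 occupied -> index 1.
Insert 286: h=14, h2=15, slot 14 occupied -> index 12.
Insert 997: h=11, slot 11 empty -> index 11.
Table: [425, 272, 869, ∅, ∅, ∅, 261, ∅, ∅, 408, 554, 997, 286, ∅, 473, 202, 527]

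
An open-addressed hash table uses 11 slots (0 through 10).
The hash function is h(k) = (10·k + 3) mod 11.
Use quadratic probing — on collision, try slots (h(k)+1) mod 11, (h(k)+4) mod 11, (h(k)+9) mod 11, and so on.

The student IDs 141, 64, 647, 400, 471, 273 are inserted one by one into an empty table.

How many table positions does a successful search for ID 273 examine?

6

141 hashes to 5; slot 5 is free => place at 5.
64 hashes to 5; 5 taken => place at 6.
647 hashes to 5; 5,6 taken => place at 9.
400 hashes to 10; slot 10 is free => place at 10.
471 hashes to 5; 5,6,9 taken => place at 3.
273 hashes to 5; 5,6,9,3,10 taken => place at 8.
Table: [_, _, _, 471, _, 141, 64, _, 273, 647, 400]
Lookup 273: h=5, probe 5,6,9,3,10,8 → found at 8.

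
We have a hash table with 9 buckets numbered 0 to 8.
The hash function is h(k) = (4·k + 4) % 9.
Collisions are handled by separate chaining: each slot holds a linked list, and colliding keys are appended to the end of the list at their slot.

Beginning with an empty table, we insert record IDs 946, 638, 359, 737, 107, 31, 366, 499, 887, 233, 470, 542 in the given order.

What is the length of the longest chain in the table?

5

946 → bucket 8
638 → bucket 0
359 → bucket 0 (collision)
737 → bucket 0 (collision)
107 → bucket 0 (collision)
31 → bucket 2
366 → bucket 1
499 → bucket 2 (collision)
887 → bucket 6
233 → bucket 0 (collision)
470 → bucket 3
542 → bucket 3 (collision)
Final buckets:
0: 638 -> 359 -> 737 -> 107 -> 233
1: 366
2: 31 -> 499
3: 470 -> 542
4: -
5: -
6: 887
7: -
8: 946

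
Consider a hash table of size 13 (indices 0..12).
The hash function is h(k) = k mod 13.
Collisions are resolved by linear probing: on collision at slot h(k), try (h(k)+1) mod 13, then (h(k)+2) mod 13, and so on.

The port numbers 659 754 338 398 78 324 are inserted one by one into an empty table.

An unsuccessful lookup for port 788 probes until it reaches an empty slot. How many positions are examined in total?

659: h=9 → slot 9
754: h=0 → slot 0
338: h=0, probe 0,1 → slot 1
398: h=8 → slot 8
78: h=0, probe 0,1,2 → slot 2
324: h=12 → slot 12
Table: [754, 338, 78, _, _, _, _, _, 398, 659, _, _, 324]
Lookup 788: h=8, probe 8,9,10 → slot 10 empty, not found.

3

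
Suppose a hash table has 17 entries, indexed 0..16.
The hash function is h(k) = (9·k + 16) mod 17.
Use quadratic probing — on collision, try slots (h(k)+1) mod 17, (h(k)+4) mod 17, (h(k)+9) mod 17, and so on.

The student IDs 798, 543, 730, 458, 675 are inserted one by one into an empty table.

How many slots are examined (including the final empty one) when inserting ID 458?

4

Insert 798: h=7, slot 7 empty => index 7.
Insert 543: h=7, slot 7 occupied => index 8.
Insert 730: h=7, slots 7,8 occupied => index 11.
Insert 458: h=7, slots 7,8,11 occupied => index 16.
Insert 675: h=5, slot 5 empty => index 5.
Table: [—, —, —, —, —, 675, —, 798, 543, —, —, 730, —, —, —, —, 458]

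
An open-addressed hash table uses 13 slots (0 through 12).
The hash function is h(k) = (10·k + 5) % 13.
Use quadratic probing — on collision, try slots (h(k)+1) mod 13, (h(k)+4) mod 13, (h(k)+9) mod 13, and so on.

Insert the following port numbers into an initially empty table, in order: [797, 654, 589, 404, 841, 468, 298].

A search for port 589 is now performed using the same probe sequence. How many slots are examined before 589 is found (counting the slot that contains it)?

797: h=6 -> slot 6
654: h=6, probe 6,7 -> slot 7
589: h=6, probe 6,7,10 -> slot 10
404: h=2 -> slot 2
841: h=4 -> slot 4
468: h=5 -> slot 5
298: h=8 -> slot 8
Table: [∅, ∅, 404, ∅, 841, 468, 797, 654, 298, ∅, 589, ∅, ∅]
Lookup 589: h=6, probe 6,7,10 → found at 10.

3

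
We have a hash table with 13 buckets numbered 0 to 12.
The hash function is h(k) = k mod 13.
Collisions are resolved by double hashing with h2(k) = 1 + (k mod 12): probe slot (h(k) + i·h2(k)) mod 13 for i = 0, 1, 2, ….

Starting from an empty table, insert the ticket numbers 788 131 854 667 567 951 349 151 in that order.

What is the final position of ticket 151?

788: h=8 => slot 8
131: h=1 => slot 1
854: h=9 => slot 9
667: h=4 => slot 4
567: h=8, h2=4, probe 8,12 => slot 12
951: h=2 => slot 2
349: h=11 => slot 11
151: h=8, h2=8, probe 8,3 => slot 3
Table: [∅, 131, 951, 151, 667, ∅, ∅, ∅, 788, 854, ∅, 349, 567]

3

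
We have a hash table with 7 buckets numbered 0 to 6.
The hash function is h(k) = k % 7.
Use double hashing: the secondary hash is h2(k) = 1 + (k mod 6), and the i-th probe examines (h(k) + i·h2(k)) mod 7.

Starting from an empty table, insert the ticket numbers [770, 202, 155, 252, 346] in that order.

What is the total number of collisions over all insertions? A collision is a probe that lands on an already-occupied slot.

2

770 hashes to 0; slot 0 is free → place at 0.
202 hashes to 6; slot 6 is free → place at 6.
155 hashes to 1; slot 1 is free → place at 1.
252 hashes to 0, h2=1; 0,1 taken → place at 2.
346 hashes to 3; slot 3 is free → place at 3.
Table: [770, 155, 252, 346, ∅, ∅, 202]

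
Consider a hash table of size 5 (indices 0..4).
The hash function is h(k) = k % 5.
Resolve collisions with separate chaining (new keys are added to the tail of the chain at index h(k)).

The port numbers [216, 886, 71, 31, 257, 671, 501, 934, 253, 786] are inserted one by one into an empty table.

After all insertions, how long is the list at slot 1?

Insert 216: h=1, bucket 1 empty → new chain.
Insert 886: h=1, bucket 1 nonempty → append to chain.
Insert 71: h=1, bucket 1 nonempty → append to chain.
Insert 31: h=1, bucket 1 nonempty → append to chain.
Insert 257: h=2, bucket 2 empty → new chain.
Insert 671: h=1, bucket 1 nonempty → append to chain.
Insert 501: h=1, bucket 1 nonempty → append to chain.
Insert 934: h=4, bucket 4 empty → new chain.
Insert 253: h=3, bucket 3 empty → new chain.
Insert 786: h=1, bucket 1 nonempty → append to chain.
Final buckets:
0: .
1: 216 -> 886 -> 71 -> 31 -> 671 -> 501 -> 786
2: 257
3: 253
4: 934

7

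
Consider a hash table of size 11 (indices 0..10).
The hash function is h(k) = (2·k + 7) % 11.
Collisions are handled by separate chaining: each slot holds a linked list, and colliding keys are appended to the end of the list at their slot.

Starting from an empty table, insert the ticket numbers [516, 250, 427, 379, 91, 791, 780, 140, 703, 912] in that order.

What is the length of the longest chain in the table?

516 -> bucket 5
250 -> bucket 1
427 -> bucket 3
379 -> bucket 6
91 -> bucket 2
791 -> bucket 5 (collision)
780 -> bucket 5 (collision)
140 -> bucket 1 (collision)
703 -> bucket 5 (collision)
912 -> bucket 5 (collision)
Final buckets:
0: ∅
1: 250 -> 140
2: 91
3: 427
4: ∅
5: 516 -> 791 -> 780 -> 703 -> 912
6: 379
7: ∅
8: ∅
9: ∅
10: ∅

5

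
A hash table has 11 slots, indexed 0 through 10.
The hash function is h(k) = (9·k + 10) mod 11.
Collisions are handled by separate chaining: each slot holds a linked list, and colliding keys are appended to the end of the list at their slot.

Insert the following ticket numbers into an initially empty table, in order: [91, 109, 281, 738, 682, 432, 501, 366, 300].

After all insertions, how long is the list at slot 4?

4

91 -> bucket 4
109 -> bucket 1
281 -> bucket 9
738 -> bucket 8
682 -> bucket 10
432 -> bucket 4 (collision)
501 -> bucket 9 (collision)
366 -> bucket 4 (collision)
300 -> bucket 4 (collision)
Final buckets:
0: —
1: 109
2: —
3: —
4: 91 -> 432 -> 366 -> 300
5: —
6: —
7: —
8: 738
9: 281 -> 501
10: 682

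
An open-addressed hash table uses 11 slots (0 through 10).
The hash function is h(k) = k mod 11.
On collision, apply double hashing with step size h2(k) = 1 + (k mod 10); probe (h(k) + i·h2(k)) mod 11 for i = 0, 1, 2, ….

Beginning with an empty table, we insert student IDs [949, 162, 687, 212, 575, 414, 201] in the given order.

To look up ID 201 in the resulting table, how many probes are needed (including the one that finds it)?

5

Insert 949: h=3, slot 3 empty → index 3.
Insert 162: h=8, slot 8 empty → index 8.
Insert 687: h=5, slot 5 empty → index 5.
Insert 212: h=3, h2=3, slot 3 occupied → index 6.
Insert 575: h=3, h2=6, slot 3 occupied → index 9.
Insert 414: h=7, slot 7 empty → index 7.
Insert 201: h=3, h2=2, slots 3,5,7,9 occupied → index 0.
Table: [201, ., ., 949, ., 687, 212, 414, 162, 575, .]
Lookup 201: h=3, h2=2, probe 3,5,7,9,0 → found at 0.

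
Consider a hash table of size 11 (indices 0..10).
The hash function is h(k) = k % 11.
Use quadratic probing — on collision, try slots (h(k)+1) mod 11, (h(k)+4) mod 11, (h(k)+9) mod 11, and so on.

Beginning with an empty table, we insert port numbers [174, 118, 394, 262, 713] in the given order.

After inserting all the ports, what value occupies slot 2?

262

174 hashes to 9; slot 9 is free → place at 9.
118 hashes to 8; slot 8 is free → place at 8.
394 hashes to 9; 9 taken → place at 10.
262 hashes to 9; 9,10 taken → place at 2.
713 hashes to 9; 9,10,2 taken → place at 7.
Table: [-, -, 262, -, -, -, -, 713, 118, 174, 394]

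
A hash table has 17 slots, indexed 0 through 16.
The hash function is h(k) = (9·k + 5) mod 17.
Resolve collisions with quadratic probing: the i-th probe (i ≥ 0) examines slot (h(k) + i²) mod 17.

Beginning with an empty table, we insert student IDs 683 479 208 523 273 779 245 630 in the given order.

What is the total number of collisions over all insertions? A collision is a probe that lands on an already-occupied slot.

3

683: h=15 → slot 15
479: h=15, probe 15,16 → slot 16
208: h=7 → slot 7
523: h=3 → slot 3
273: h=14 → slot 14
779: h=12 → slot 12
245: h=0 → slot 0
630: h=14, probe 14,15,1 → slot 1
Table: [245, 630, ∅, 523, ∅, ∅, ∅, 208, ∅, ∅, ∅, ∅, 779, ∅, 273, 683, 479]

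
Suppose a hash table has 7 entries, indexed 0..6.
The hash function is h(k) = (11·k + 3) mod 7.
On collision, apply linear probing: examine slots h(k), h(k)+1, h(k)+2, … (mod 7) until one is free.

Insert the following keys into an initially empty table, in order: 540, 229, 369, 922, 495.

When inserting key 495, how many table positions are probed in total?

Insert 540: h=0, slot 0 empty -> index 0.
Insert 229: h=2, slot 2 empty -> index 2.
Insert 369: h=2, slot 2 occupied -> index 3.
Insert 922: h=2, slots 2,3 occupied -> index 4.
Insert 495: h=2, slots 2,3,4 occupied -> index 5.
Table: [540, ., 229, 369, 922, 495, .]

4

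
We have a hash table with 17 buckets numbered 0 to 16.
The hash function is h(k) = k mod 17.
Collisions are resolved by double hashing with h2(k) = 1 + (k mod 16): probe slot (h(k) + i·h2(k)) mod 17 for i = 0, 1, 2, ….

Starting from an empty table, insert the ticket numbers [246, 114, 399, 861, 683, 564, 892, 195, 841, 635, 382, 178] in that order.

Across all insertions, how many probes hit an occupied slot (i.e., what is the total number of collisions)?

12

Insert 246: h=8, slot 8 empty => index 8.
Insert 114: h=12, slot 12 empty => index 12.
Insert 399: h=8, h2=16, slot 8 occupied => index 7.
Insert 861: h=11, slot 11 empty => index 11.
Insert 683: h=3, slot 3 empty => index 3.
Insert 564: h=3, h2=5, slots 3,8 occupied => index 13.
Insert 892: h=8, h2=13, slot 8 occupied => index 4.
Insert 195: h=8, h2=4, slots 8,12 occupied => index 16.
Insert 841: h=8, h2=10, slot 8 occupied => index 1.
Insert 635: h=6, slot 6 empty => index 6.
Insert 382: h=8, h2=15, slots 8,6,4 occupied => index 2.
Insert 178: h=8, h2=3, slots 8,11 occupied => index 14.
Table: [∅, 841, 382, 683, 892, ∅, 635, 399, 246, ∅, ∅, 861, 114, 564, 178, ∅, 195]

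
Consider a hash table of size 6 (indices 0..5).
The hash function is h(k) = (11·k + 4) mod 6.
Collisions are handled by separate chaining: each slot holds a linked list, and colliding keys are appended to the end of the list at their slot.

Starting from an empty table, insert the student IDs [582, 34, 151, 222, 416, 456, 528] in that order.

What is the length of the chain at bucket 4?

Insert 582: h=4, bucket 4 empty → new chain.
Insert 34: h=0, bucket 0 empty → new chain.
Insert 151: h=3, bucket 3 empty → new chain.
Insert 222: h=4, bucket 4 nonempty → append to chain.
Insert 416: h=2, bucket 2 empty → new chain.
Insert 456: h=4, bucket 4 nonempty → append to chain.
Insert 528: h=4, bucket 4 nonempty → append to chain.
Final buckets:
0: 34
1: _
2: 416
3: 151
4: 582 -> 222 -> 456 -> 528
5: _

4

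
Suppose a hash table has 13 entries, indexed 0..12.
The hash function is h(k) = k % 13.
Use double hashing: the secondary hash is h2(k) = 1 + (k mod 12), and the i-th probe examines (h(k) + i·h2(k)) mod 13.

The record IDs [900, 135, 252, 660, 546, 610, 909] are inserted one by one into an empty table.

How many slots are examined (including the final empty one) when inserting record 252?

900 hashes to 3; slot 3 is free → place at 3.
135 hashes to 5; slot 5 is free → place at 5.
252 hashes to 5, h2=1; 5 taken → place at 6.
660 hashes to 10; slot 10 is free → place at 10.
546 hashes to 0; slot 0 is free → place at 0.
610 hashes to 12; slot 12 is free → place at 12.
909 hashes to 12, h2=10; 12 taken → place at 9.
Table: [546, _, _, 900, _, 135, 252, _, _, 909, 660, _, 610]

2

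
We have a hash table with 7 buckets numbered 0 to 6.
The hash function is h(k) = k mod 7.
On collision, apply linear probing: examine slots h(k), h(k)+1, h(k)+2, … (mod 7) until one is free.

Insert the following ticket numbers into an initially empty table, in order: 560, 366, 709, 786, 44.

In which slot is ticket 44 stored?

5

Insert 560: h=0, slot 0 empty => index 0.
Insert 366: h=2, slot 2 empty => index 2.
Insert 709: h=2, slot 2 occupied => index 3.
Insert 786: h=2, slots 2,3 occupied => index 4.
Insert 44: h=2, slots 2,3,4 occupied => index 5.
Table: [560, ∅, 366, 709, 786, 44, ∅]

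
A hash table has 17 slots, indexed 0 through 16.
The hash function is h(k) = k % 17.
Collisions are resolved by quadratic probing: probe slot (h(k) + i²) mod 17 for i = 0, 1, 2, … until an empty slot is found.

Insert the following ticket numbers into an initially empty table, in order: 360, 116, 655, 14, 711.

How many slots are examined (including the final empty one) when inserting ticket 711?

360: h=3 => slot 3
116: h=14 => slot 14
655: h=9 => slot 9
14: h=14, probe 14,15 => slot 15
711: h=14, probe 14,15,1 => slot 1
Table: [-, 711, -, 360, -, -, -, -, -, 655, -, -, -, -, 116, 14, -]

3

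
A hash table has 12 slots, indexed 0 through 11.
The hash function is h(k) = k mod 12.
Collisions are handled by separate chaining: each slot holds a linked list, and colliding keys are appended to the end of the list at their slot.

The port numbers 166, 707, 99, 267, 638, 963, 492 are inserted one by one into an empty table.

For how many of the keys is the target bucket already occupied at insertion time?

166 -> bucket 10
707 -> bucket 11
99 -> bucket 3
267 -> bucket 3 (collision)
638 -> bucket 2
963 -> bucket 3 (collision)
492 -> bucket 0
Final buckets:
0: 492
1: —
2: 638
3: 99 -> 267 -> 963
4: —
5: —
6: —
7: —
8: —
9: —
10: 166
11: 707

2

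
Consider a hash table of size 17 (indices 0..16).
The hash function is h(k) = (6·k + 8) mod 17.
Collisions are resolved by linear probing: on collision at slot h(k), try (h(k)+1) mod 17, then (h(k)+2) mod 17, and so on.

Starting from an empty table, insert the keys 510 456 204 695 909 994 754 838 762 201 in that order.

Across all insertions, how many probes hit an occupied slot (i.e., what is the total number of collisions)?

11

510: h=8 -> slot 8
456: h=7 -> slot 7
204: h=8, probe 8,9 -> slot 9
695: h=13 -> slot 13
909: h=5 -> slot 5
994: h=5, probe 5,6 -> slot 6
754: h=10 -> slot 10
838: h=4 -> slot 4
762: h=7, probe 7,8,9,10,11 -> slot 11
201: h=7, probe 7,8,9,10,11,12 -> slot 12
Table: [_, _, _, _, 838, 909, 994, 456, 510, 204, 754, 762, 201, 695, _, _, _]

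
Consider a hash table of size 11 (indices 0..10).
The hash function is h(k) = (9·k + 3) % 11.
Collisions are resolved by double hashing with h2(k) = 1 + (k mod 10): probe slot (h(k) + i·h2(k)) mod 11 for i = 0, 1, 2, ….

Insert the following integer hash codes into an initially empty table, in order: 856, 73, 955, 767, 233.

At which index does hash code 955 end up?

856: h=7 => slot 7
73: h=0 => slot 0
955: h=7, h2=6, probe 7,2 => slot 2
767: h=9 => slot 9
233: h=10 => slot 10
Table: [73, -, 955, -, -, -, -, 856, -, 767, 233]

2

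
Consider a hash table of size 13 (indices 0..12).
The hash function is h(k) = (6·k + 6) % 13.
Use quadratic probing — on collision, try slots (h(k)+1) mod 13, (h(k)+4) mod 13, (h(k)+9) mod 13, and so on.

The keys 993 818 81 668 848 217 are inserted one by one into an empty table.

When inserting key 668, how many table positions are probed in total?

993 hashes to 10; slot 10 is free => place at 10.
818 hashes to 0; slot 0 is free => place at 0.
81 hashes to 11; slot 11 is free => place at 11.
668 hashes to 10; 10,11 taken => place at 1.
848 hashes to 11; 11 taken => place at 12.
217 hashes to 8; slot 8 is free => place at 8.
Table: [818, 668, _, _, _, _, _, _, 217, _, 993, 81, 848]

3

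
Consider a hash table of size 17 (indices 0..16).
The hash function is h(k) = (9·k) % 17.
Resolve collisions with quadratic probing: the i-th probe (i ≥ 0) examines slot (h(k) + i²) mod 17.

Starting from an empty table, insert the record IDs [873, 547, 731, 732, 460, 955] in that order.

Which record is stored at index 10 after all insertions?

873: h=3 => slot 3
547: h=10 => slot 10
731: h=0 => slot 0
732: h=9 => slot 9
460: h=9, probe 9,10,13 => slot 13
955: h=10, probe 10,11 => slot 11
Table: [731, ∅, ∅, 873, ∅, ∅, ∅, ∅, ∅, 732, 547, 955, ∅, 460, ∅, ∅, ∅]

547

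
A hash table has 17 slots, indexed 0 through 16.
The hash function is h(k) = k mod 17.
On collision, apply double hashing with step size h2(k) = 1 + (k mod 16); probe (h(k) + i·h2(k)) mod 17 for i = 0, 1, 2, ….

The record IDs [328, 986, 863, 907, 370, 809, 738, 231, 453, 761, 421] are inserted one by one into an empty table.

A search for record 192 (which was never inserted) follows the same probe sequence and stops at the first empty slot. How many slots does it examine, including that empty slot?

4

328: h=5 => slot 5
986: h=0 => slot 0
863: h=13 => slot 13
907: h=6 => slot 6
370: h=13, h2=3, probe 13,16 => slot 16
809: h=10 => slot 10
738: h=7 => slot 7
231: h=10, h2=8, probe 10,1 => slot 1
453: h=11 => slot 11
761: h=13, h2=10, probe 13,6,16,9 => slot 9
421: h=13, h2=6, probe 13,2 => slot 2
Table: [986, 231, 421, ∅, ∅, 328, 907, 738, ∅, 761, 809, 453, ∅, 863, ∅, ∅, 370]
Lookup 192: h=5, h2=1, probe 5,6,7,8 → slot 8 empty, not found.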